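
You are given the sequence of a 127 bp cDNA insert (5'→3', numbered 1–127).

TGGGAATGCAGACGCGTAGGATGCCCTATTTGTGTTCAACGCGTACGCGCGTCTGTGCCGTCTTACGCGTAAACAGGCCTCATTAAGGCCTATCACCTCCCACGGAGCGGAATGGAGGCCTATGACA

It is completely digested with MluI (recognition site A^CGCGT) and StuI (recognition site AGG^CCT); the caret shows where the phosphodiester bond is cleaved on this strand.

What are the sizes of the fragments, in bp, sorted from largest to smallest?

30, 27, 26, 12, 12, 11, 9 bp

MluI sites (ACGCGT) start at positions 12, 39, 65.
MluI cuts after the first base of each site, so after positions 12, 39, 65.
StuI sites (AGGCCT) start at positions 75, 86, 116.
StuI cuts after base 3 of each site, so after positions 77, 88, 118.
Combined cut positions: 12, 39, 65, 77, 88, 118.
Linear molecule, 6 cuts → 7 fragments:
  1–12 → 12 bp
  13–39 → 27 bp
  40–65 → 26 bp
  66–77 → 12 bp
  78–88 → 11 bp
  89–118 → 30 bp
  119–127 → 9 bp
Sorted largest to smallest: 30, 27, 26, 12, 12, 11, 9 bp.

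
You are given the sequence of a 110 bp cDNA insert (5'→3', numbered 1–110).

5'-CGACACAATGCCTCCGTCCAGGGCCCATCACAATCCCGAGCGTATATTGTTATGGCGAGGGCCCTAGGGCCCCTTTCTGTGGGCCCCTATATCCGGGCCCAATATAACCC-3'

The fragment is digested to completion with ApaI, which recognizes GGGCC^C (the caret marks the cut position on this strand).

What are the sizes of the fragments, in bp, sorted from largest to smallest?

38, 25, 14, 14, 11, 8 bp

ApaI sites (GGGCCC) start at positions 21, 59, 67, 81, 95.
ApaI cuts after base 5 of each site (before the last base), so after positions 25, 63, 71, 85, 99.
Linear molecule, 5 cuts → 6 fragments:
  1–25 → 25 bp
  26–63 → 38 bp
  64–71 → 8 bp
  72–85 → 14 bp
  86–99 → 14 bp
  100–110 → 11 bp
Sorted largest to smallest: 38, 25, 14, 14, 11, 8 bp.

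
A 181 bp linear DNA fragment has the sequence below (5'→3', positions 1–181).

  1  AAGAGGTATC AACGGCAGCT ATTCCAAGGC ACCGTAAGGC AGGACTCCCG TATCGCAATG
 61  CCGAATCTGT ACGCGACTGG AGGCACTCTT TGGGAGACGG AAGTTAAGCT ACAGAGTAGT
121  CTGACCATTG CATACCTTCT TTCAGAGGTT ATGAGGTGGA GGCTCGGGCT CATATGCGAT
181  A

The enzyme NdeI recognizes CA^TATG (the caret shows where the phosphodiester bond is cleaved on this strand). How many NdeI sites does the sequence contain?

1

CATATG occurs starting at position 171.
NdeI cuts at 1 site.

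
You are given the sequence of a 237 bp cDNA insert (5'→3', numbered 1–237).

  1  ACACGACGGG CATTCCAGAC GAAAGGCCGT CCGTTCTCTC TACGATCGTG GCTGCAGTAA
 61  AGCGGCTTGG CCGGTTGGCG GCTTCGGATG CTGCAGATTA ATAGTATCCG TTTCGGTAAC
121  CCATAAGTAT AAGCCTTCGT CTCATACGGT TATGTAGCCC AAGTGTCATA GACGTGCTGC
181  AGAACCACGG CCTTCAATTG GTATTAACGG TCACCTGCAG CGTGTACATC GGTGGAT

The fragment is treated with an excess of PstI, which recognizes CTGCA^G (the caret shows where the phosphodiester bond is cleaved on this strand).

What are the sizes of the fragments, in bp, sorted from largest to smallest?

86, 56, 39, 38, 18 bp

PstI sites (CTGCAG) start at positions 52, 91, 177, 215.
PstI cuts after base 5 of each site (before the last base), so after positions 56, 95, 181, 219.
Linear molecule, 4 cuts → 5 fragments:
  1–56 → 56 bp
  57–95 → 39 bp
  96–181 → 86 bp
  182–219 → 38 bp
  220–237 → 18 bp
Sorted largest to smallest: 86, 56, 39, 38, 18 bp.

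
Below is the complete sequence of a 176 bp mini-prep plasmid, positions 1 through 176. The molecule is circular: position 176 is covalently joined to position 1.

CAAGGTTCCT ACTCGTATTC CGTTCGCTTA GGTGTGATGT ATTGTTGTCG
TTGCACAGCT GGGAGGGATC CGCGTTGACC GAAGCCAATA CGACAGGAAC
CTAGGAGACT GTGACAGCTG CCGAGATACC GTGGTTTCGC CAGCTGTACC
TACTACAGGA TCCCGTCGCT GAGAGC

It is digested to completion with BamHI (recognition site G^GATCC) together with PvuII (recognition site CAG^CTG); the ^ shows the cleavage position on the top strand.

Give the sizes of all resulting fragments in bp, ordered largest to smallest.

76, 51, 26, 15, 8 bp

BamHI sites (GGATCC) start at positions 66, 158.
BamHI cuts after the first base of each site, so after positions 66, 158.
PvuII sites (CAGCTG) start at positions 56, 115, 141.
PvuII cuts after base 3 of each site, so after positions 58, 117, 143.
Combined cut positions: 58, 66, 117, 143, 158.
Circular molecule, 5 cuts → 5 fragments:
  59–66 → 8 bp
  67–117 → 51 bp
  118–143 → 26 bp
  144–158 → 15 bp
  159–176 then 1–58 → 18 + 58 = 76 bp
Sorted largest to smallest: 76, 51, 26, 15, 8 bp.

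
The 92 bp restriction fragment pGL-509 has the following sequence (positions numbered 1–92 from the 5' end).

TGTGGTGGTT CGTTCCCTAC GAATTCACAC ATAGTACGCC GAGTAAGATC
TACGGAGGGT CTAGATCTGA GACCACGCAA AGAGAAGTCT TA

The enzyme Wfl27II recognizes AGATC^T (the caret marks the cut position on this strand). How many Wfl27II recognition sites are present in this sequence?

AGATCT occurs starting at positions 46, 63.
Wfl27II cuts at 2 sites.

2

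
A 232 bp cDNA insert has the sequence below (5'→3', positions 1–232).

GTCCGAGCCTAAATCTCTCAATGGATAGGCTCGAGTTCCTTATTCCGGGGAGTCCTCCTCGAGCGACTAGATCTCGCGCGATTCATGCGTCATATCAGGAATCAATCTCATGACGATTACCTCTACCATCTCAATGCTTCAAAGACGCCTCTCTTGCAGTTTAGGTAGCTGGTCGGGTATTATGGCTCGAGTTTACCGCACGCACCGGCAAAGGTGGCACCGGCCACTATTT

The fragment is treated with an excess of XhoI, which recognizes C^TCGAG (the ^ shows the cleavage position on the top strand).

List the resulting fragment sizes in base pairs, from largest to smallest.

128, 46, 30, 28 bp

XhoI sites (CTCGAG) start at positions 30, 58, 186.
XhoI cuts after the first base of each site, so after positions 30, 58, 186.
Linear molecule, 3 cuts → 4 fragments:
  1–30 → 30 bp
  31–58 → 28 bp
  59–186 → 128 bp
  187–232 → 46 bp
Sorted largest to smallest: 128, 46, 30, 28 bp.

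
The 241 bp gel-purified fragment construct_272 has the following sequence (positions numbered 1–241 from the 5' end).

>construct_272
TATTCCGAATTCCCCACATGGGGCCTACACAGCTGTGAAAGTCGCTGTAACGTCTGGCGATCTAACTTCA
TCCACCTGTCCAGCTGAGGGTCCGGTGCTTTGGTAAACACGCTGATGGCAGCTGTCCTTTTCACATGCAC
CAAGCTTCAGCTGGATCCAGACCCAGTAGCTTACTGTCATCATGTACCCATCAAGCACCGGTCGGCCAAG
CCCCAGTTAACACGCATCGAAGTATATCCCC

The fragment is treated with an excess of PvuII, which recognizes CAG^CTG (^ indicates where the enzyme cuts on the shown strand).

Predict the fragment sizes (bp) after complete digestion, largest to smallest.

PvuII sites (CAGCTG) start at positions 30, 81, 119, 148.
PvuII cuts after base 3 of each site, so after positions 32, 83, 121, 150.
Linear molecule, 4 cuts → 5 fragments:
  1–32 → 32 bp
  33–83 → 51 bp
  84–121 → 38 bp
  122–150 → 29 bp
  151–241 → 91 bp
Sorted largest to smallest: 91, 51, 38, 32, 29 bp.

91, 51, 38, 32, 29 bp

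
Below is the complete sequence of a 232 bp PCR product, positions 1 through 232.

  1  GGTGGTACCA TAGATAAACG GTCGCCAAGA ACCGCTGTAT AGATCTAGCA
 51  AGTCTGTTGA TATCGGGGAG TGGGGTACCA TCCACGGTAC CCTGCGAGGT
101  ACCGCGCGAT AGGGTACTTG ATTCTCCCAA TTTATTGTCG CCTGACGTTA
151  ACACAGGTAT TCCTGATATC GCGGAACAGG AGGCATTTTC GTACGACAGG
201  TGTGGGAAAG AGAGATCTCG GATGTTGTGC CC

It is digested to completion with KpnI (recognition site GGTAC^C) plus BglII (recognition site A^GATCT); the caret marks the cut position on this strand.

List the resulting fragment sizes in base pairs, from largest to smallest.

111, 37, 33, 19, 12, 12, 8 bp

KpnI sites (GGTACC) start at positions 4, 74, 86, 98.
KpnI cuts after base 5 of each site (before the last base), so after positions 8, 78, 90, 102.
BglII sites (AGATCT) start at positions 41, 213.
BglII cuts after the first base of each site, so after positions 41, 213.
Combined cut positions: 8, 41, 78, 90, 102, 213.
Linear molecule, 6 cuts → 7 fragments:
  1–8 → 8 bp
  9–41 → 33 bp
  42–78 → 37 bp
  79–90 → 12 bp
  91–102 → 12 bp
  103–213 → 111 bp
  214–232 → 19 bp
Sorted largest to smallest: 111, 37, 33, 19, 12, 12, 8 bp.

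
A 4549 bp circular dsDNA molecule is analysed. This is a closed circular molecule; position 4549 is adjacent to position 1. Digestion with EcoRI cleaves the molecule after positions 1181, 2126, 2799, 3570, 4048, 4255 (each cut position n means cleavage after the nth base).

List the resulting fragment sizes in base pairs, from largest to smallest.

Circular molecule, 6 cuts → 6 fragments:
  2126 − 1181 = 945 bp
  2799 − 2126 = 673 bp
  3570 − 2799 = 771 bp
  4048 − 3570 = 478 bp
  4255 − 4048 = 207 bp
  wrap: 4549 − 4255 + 1181 = 1475 bp
Sorted largest to smallest: 1475, 945, 771, 673, 478, 207 bp.

1475, 945, 771, 673, 478, 207 bp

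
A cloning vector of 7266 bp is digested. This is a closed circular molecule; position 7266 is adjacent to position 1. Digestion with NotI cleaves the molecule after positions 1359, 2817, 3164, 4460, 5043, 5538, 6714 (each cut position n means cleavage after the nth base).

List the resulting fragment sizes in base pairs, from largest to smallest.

Circular molecule, 7 cuts → 7 fragments:
  2817 − 1359 = 1458 bp
  3164 − 2817 = 347 bp
  4460 − 3164 = 1296 bp
  5043 − 4460 = 583 bp
  5538 − 5043 = 495 bp
  6714 − 5538 = 1176 bp
  wrap: 7266 − 6714 + 1359 = 1911 bp
Sorted largest to smallest: 1911, 1458, 1296, 1176, 583, 495, 347 bp.

1911, 1458, 1296, 1176, 583, 495, 347 bp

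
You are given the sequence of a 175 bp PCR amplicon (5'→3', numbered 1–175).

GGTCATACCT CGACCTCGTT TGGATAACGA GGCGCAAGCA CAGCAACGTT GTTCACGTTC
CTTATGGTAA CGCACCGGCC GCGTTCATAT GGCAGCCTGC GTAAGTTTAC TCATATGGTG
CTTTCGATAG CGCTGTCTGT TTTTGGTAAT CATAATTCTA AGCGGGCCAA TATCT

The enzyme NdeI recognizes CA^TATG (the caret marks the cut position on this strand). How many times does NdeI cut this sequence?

2

CATATG occurs starting at positions 86, 112.
NdeI cuts at 2 sites.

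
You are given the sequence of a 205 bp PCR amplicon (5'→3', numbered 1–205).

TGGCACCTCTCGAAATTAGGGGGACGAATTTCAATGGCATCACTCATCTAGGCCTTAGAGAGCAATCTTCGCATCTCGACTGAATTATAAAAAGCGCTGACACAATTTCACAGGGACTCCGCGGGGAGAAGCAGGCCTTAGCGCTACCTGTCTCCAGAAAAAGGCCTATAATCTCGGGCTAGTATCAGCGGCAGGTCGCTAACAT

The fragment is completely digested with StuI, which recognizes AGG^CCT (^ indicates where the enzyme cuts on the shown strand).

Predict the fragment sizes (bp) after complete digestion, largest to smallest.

83, 52, 41, 29 bp

StuI sites (AGGCCT) start at positions 50, 133, 162.
StuI cuts after base 3 of each site, so after positions 52, 135, 164.
Linear molecule, 3 cuts → 4 fragments:
  1–52 → 52 bp
  53–135 → 83 bp
  136–164 → 29 bp
  165–205 → 41 bp
Sorted largest to smallest: 83, 52, 41, 29 bp.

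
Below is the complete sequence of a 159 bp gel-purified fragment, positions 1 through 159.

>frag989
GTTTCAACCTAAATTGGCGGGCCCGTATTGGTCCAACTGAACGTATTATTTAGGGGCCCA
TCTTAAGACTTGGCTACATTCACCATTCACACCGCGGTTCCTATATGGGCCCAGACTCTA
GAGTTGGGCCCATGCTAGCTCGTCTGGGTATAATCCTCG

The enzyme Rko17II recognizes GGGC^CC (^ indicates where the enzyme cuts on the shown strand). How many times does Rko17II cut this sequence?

GGGCCC occurs starting at positions 19, 54, 107, 126.
Rko17II cuts at 4 sites.

4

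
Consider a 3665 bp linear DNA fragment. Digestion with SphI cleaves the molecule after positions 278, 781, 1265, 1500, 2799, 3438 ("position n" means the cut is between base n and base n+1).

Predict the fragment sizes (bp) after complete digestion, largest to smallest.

1299, 639, 503, 484, 278, 235, 227 bp

Linear molecule, 6 cuts → 7 fragments:
  278 − 0 = 278 bp
  781 − 278 = 503 bp
  1265 − 781 = 484 bp
  1500 − 1265 = 235 bp
  2799 − 1500 = 1299 bp
  3438 − 2799 = 639 bp
  3665 − 3438 = 227 bp
Sorted largest to smallest: 1299, 639, 503, 484, 278, 235, 227 bp.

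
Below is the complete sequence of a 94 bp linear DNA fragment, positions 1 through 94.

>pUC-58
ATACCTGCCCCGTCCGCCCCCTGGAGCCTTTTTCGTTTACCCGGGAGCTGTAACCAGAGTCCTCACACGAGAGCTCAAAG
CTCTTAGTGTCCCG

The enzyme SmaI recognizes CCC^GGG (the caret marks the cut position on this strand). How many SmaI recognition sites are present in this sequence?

CCCGGG occurs starting at position 40.
SmaI cuts at 1 site.

1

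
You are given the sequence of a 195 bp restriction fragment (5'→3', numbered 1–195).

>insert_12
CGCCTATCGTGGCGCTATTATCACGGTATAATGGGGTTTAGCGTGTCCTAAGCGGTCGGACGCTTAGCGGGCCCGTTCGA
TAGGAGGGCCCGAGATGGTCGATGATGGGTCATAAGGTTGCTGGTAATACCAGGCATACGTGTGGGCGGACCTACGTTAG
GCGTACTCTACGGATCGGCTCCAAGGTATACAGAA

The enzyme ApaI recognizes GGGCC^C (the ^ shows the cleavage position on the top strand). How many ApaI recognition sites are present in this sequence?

GGGCCC occurs starting at positions 69, 86.
ApaI cuts at 2 sites.

2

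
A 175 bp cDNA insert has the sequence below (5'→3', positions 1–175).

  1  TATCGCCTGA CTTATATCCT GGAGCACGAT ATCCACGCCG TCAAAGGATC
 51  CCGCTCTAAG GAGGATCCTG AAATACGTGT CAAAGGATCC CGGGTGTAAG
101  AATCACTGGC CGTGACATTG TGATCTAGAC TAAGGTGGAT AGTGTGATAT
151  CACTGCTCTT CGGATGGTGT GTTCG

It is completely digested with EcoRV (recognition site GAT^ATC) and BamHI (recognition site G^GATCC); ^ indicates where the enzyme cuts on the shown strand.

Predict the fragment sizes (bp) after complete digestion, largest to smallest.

63, 30, 27, 22, 17, 16 bp

EcoRV sites (GATATC) start at positions 28, 146.
EcoRV cuts after base 3 of each site, so after positions 30, 148.
BamHI sites (GGATCC) start at positions 46, 63, 85.
BamHI cuts after the first base of each site, so after positions 46, 63, 85.
Combined cut positions: 30, 46, 63, 85, 148.
Linear molecule, 5 cuts → 6 fragments:
  1–30 → 30 bp
  31–46 → 16 bp
  47–63 → 17 bp
  64–85 → 22 bp
  86–148 → 63 bp
  149–175 → 27 bp
Sorted largest to smallest: 63, 30, 27, 22, 17, 16 bp.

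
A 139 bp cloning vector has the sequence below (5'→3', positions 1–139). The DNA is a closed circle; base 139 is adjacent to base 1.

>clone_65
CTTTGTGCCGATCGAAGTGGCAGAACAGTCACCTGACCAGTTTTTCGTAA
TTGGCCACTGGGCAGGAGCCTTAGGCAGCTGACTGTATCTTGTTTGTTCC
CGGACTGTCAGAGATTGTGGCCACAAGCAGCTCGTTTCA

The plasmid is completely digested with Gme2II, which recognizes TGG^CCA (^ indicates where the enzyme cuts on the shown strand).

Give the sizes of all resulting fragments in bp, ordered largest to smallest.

73, 66 bp

Gme2II sites (TGGCCA) start at positions 52, 118.
Gme2II cuts after base 3 of each site, so after positions 54, 120.
Circular molecule, 2 cuts → 2 fragments:
  55–120 → 66 bp
  121–139 then 1–54 → 19 + 54 = 73 bp
Sorted largest to smallest: 73, 66 bp.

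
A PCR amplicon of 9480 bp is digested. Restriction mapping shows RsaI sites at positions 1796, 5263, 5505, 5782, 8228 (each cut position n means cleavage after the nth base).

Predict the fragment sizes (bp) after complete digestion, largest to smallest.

3467, 2446, 1796, 1252, 277, 242 bp

Linear molecule, 5 cuts → 6 fragments:
  1796 − 0 = 1796 bp
  5263 − 1796 = 3467 bp
  5505 − 5263 = 242 bp
  5782 − 5505 = 277 bp
  8228 − 5782 = 2446 bp
  9480 − 8228 = 1252 bp
Sorted largest to smallest: 3467, 2446, 1796, 1252, 277, 242 bp.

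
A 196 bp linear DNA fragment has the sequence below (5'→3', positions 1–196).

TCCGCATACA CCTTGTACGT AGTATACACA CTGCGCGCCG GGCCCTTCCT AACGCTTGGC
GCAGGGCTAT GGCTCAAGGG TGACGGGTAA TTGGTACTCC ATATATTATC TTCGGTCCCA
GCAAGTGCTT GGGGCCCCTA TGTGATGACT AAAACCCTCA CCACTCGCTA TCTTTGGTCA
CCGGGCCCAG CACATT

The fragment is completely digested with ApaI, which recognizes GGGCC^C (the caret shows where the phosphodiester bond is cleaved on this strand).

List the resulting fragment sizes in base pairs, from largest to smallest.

92, 51, 44, 9 bp

ApaI sites (GGGCCC) start at positions 40, 132, 183.
ApaI cuts after base 5 of each site (before the last base), so after positions 44, 136, 187.
Linear molecule, 3 cuts → 4 fragments:
  1–44 → 44 bp
  45–136 → 92 bp
  137–187 → 51 bp
  188–196 → 9 bp
Sorted largest to smallest: 92, 51, 44, 9 bp.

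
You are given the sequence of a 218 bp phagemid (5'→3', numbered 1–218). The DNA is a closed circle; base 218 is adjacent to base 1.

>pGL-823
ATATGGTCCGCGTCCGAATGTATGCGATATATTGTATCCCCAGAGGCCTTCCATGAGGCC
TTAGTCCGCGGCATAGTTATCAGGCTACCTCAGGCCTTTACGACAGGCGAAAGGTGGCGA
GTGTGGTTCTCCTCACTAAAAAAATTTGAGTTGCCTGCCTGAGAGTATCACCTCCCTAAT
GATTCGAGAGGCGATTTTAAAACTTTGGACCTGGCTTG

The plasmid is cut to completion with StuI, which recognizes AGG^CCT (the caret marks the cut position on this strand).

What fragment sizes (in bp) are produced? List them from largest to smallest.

StuI sites (AGGCCT) start at positions 44, 56, 92.
StuI cuts after base 3 of each site, so after positions 46, 58, 94.
Circular molecule, 3 cuts → 3 fragments:
  47–58 → 12 bp
  59–94 → 36 bp
  95–218 then 1–46 → 124 + 46 = 170 bp
Sorted largest to smallest: 170, 36, 12 bp.

170, 36, 12 bp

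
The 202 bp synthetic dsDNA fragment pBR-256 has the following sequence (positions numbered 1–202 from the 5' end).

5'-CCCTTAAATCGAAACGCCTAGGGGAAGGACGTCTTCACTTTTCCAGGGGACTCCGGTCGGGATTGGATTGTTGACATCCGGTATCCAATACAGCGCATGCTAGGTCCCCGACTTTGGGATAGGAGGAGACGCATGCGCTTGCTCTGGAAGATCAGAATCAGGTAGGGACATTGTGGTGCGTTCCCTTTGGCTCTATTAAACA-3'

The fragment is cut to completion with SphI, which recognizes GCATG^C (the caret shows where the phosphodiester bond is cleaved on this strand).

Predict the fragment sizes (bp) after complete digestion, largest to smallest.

99, 67, 36 bp

SphI sites (GCATGC) start at positions 95, 131.
SphI cuts after base 5 of each site (before the last base), so after positions 99, 135.
Linear molecule, 2 cuts → 3 fragments:
  1–99 → 99 bp
  100–135 → 36 bp
  136–202 → 67 bp
Sorted largest to smallest: 99, 67, 36 bp.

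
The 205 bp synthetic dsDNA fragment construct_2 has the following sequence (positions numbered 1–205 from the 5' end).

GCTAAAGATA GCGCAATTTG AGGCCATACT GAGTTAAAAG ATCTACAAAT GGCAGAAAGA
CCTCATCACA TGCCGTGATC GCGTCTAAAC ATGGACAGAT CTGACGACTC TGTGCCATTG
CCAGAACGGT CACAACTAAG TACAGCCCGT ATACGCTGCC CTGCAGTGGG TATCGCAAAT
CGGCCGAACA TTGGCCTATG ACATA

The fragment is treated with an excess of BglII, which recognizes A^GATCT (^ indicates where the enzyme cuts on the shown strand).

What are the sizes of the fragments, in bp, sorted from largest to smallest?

108, 58, 39 bp

BglII sites (AGATCT) start at positions 39, 97.
BglII cuts after the first base of each site, so after positions 39, 97.
Linear molecule, 2 cuts → 3 fragments:
  1–39 → 39 bp
  40–97 → 58 bp
  98–205 → 108 bp
Sorted largest to smallest: 108, 58, 39 bp.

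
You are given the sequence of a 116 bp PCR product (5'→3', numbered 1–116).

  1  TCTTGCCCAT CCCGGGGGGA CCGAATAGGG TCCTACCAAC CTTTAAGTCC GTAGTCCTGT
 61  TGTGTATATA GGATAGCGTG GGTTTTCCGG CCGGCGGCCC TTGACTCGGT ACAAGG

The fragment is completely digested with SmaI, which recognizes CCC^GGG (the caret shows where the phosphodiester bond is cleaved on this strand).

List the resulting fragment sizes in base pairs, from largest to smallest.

103, 13 bp

The SmaI site (CCCGGG) starts at position 11.
SmaI cuts after base 3 of each site, so after position 13.
Linear molecule, 1 cut → 2 fragments:
  1–13 → 13 bp
  14–116 → 103 bp
Sorted largest to smallest: 103, 13 bp.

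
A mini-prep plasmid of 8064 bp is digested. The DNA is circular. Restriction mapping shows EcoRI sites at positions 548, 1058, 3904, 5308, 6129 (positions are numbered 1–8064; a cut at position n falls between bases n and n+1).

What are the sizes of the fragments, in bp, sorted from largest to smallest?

Circular molecule, 5 cuts → 5 fragments:
  1058 − 548 = 510 bp
  3904 − 1058 = 2846 bp
  5308 − 3904 = 1404 bp
  6129 − 5308 = 821 bp
  wrap: 8064 − 6129 + 548 = 2483 bp
Sorted largest to smallest: 2846, 2483, 1404, 821, 510 bp.

2846, 2483, 1404, 821, 510 bp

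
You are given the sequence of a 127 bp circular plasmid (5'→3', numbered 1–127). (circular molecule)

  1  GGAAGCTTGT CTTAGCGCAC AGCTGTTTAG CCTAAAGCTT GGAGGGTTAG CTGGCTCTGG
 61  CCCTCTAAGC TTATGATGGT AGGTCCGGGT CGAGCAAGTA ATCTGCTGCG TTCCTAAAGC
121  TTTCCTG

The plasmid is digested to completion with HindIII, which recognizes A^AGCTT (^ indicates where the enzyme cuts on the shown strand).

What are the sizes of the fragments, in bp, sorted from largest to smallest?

50, 32, 32, 13 bp

HindIII sites (AAGCTT) start at positions 3, 35, 67, 117.
HindIII cuts after the first base of each site, so after positions 3, 35, 67, 117.
Circular molecule, 4 cuts → 4 fragments:
  4–35 → 32 bp
  36–67 → 32 bp
  68–117 → 50 bp
  118–127 then 1–3 → 10 + 3 = 13 bp
Sorted largest to smallest: 50, 32, 32, 13 bp.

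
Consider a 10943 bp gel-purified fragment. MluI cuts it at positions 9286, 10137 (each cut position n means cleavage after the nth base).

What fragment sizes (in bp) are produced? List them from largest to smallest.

9286, 851, 806 bp

Linear molecule, 2 cuts → 3 fragments:
  9286 − 0 = 9286 bp
  10137 − 9286 = 851 bp
  10943 − 10137 = 806 bp
Sorted largest to smallest: 9286, 851, 806 bp.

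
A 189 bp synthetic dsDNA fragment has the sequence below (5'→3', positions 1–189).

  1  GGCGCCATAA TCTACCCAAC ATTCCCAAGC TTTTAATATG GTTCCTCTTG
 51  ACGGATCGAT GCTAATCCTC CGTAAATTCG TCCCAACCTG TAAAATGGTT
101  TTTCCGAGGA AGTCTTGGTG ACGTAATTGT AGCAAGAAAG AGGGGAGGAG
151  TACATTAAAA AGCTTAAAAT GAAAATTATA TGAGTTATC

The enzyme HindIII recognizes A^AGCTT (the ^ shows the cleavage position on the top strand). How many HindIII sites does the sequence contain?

2

AAGCTT occurs starting at positions 27, 160.
HindIII cuts at 2 sites.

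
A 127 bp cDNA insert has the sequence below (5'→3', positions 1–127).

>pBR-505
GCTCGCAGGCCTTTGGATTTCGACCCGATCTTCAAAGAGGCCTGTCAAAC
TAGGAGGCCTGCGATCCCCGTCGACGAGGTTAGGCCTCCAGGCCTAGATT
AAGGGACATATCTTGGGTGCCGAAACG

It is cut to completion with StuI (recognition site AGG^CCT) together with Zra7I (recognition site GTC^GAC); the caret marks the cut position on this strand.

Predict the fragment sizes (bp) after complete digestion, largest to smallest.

StuI sites (AGGCCT) start at positions 7, 38, 55, 82, 90.
StuI cuts after base 3 of each site, so after positions 9, 40, 57, 84, 92.
The Zra7I site (GTCGAC) starts at position 70.
Zra7I cuts after base 3 of each site, so after position 72.
Combined cut positions: 9, 40, 57, 72, 84, 92.
Linear molecule, 6 cuts → 7 fragments:
  1–9 → 9 bp
  10–40 → 31 bp
  41–57 → 17 bp
  58–72 → 15 bp
  73–84 → 12 bp
  85–92 → 8 bp
  93–127 → 35 bp
Sorted largest to smallest: 35, 31, 17, 15, 12, 9, 8 bp.

35, 31, 17, 15, 12, 9, 8 bp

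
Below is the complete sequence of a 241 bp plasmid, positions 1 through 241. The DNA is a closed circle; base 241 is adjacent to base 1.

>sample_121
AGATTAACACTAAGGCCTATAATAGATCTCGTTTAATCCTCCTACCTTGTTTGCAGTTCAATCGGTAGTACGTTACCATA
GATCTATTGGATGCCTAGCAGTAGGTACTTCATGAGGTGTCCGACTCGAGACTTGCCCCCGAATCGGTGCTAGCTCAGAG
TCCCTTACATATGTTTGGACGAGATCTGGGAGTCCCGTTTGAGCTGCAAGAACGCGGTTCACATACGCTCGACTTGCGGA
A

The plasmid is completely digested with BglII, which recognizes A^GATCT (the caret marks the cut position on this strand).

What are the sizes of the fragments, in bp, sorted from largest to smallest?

102, 83, 56 bp

BglII sites (AGATCT) start at positions 24, 80, 182.
BglII cuts after the first base of each site, so after positions 24, 80, 182.
Circular molecule, 3 cuts → 3 fragments:
  25–80 → 56 bp
  81–182 → 102 bp
  183–241 then 1–24 → 59 + 24 = 83 bp
Sorted largest to smallest: 102, 83, 56 bp.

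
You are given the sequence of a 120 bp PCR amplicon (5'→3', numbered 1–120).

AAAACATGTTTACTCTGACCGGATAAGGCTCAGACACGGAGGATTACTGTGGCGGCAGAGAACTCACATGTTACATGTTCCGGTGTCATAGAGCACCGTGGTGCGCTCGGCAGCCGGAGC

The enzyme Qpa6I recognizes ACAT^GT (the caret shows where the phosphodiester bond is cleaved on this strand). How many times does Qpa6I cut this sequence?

ACATGT occurs starting at positions 4, 66, 73.
Qpa6I cuts at 3 sites.

3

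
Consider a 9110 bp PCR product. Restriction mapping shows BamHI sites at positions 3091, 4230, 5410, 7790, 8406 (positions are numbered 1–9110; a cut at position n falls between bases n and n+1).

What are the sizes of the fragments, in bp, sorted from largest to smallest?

3091, 2380, 1180, 1139, 704, 616 bp

Linear molecule, 5 cuts → 6 fragments:
  3091 − 0 = 3091 bp
  4230 − 3091 = 1139 bp
  5410 − 4230 = 1180 bp
  7790 − 5410 = 2380 bp
  8406 − 7790 = 616 bp
  9110 − 8406 = 704 bp
Sorted largest to smallest: 3091, 2380, 1180, 1139, 704, 616 bp.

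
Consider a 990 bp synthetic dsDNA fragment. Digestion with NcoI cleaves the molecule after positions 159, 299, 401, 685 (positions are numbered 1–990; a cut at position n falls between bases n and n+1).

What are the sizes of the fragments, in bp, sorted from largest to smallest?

Linear molecule, 4 cuts → 5 fragments:
  159 − 0 = 159 bp
  299 − 159 = 140 bp
  401 − 299 = 102 bp
  685 − 401 = 284 bp
  990 − 685 = 305 bp
Sorted largest to smallest: 305, 284, 159, 140, 102 bp.

305, 284, 159, 140, 102 bp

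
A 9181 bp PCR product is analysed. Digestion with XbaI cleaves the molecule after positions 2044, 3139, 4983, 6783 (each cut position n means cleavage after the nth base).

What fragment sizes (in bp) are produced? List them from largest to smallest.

Linear molecule, 4 cuts → 5 fragments:
  2044 − 0 = 2044 bp
  3139 − 2044 = 1095 bp
  4983 − 3139 = 1844 bp
  6783 − 4983 = 1800 bp
  9181 − 6783 = 2398 bp
Sorted largest to smallest: 2398, 2044, 1844, 1800, 1095 bp.

2398, 2044, 1844, 1800, 1095 bp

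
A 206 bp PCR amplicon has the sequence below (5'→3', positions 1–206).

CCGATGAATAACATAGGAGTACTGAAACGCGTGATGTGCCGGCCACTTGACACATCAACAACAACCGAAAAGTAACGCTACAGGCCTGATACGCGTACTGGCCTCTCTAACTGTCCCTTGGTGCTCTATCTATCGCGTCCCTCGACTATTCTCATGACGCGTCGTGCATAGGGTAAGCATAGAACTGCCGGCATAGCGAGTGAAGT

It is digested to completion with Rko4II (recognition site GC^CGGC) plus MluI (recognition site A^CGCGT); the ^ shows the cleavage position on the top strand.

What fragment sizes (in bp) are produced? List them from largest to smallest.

66, 52, 31, 27, 18, 12 bp

Rko4II sites (GCCGGC) start at positions 38, 187.
Rko4II cuts after base 2 of each site, so after positions 39, 188.
MluI sites (ACGCGT) start at positions 27, 91, 157.
MluI cuts after the first base of each site, so after positions 27, 91, 157.
Combined cut positions: 27, 39, 91, 157, 188.
Linear molecule, 5 cuts → 6 fragments:
  1–27 → 27 bp
  28–39 → 12 bp
  40–91 → 52 bp
  92–157 → 66 bp
  158–188 → 31 bp
  189–206 → 18 bp
Sorted largest to smallest: 66, 52, 31, 27, 18, 12 bp.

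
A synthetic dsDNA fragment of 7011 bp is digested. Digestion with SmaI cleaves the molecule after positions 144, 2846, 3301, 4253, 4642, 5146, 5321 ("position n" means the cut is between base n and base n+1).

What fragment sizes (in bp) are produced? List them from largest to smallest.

2702, 1690, 952, 504, 455, 389, 175, 144 bp

Linear molecule, 7 cuts → 8 fragments:
  144 − 0 = 144 bp
  2846 − 144 = 2702 bp
  3301 − 2846 = 455 bp
  4253 − 3301 = 952 bp
  4642 − 4253 = 389 bp
  5146 − 4642 = 504 bp
  5321 − 5146 = 175 bp
  7011 − 5321 = 1690 bp
Sorted largest to smallest: 2702, 1690, 952, 504, 455, 389, 175, 144 bp.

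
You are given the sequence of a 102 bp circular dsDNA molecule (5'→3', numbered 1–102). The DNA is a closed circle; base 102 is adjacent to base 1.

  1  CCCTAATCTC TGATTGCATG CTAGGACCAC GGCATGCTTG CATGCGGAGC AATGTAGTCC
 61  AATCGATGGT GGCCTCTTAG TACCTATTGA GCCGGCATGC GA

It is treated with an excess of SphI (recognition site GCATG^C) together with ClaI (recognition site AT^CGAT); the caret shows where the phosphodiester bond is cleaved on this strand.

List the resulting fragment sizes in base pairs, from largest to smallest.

SphI sites (GCATGC) start at positions 16, 32, 40, 95.
SphI cuts after base 5 of each site (before the last base), so after positions 20, 36, 44, 99.
The ClaI site (ATCGAT) starts at position 62.
ClaI cuts after base 2 of each site, so after position 63.
Combined cut positions: 20, 36, 44, 63, 99.
Circular molecule, 5 cuts → 5 fragments:
  21–36 → 16 bp
  37–44 → 8 bp
  45–63 → 19 bp
  64–99 → 36 bp
  100–102 then 1–20 → 3 + 20 = 23 bp
Sorted largest to smallest: 36, 23, 19, 16, 8 bp.

36, 23, 19, 16, 8 bp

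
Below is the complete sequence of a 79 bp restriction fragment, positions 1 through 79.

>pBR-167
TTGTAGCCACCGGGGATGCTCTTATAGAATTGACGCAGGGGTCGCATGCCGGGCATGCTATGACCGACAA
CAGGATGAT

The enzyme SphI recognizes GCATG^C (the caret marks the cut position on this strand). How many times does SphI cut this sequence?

2

GCATGC occurs starting at positions 44, 53.
SphI cuts at 2 sites.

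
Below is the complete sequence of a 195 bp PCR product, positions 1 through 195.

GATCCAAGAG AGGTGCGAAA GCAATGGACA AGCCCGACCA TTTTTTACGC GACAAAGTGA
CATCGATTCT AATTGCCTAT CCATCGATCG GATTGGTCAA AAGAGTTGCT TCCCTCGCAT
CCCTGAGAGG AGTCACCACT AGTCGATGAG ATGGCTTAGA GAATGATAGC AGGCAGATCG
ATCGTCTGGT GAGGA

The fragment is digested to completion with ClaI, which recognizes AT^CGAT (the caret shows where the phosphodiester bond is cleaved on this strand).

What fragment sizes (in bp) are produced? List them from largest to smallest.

ClaI sites (ATCGAT) start at positions 62, 83, 177.
ClaI cuts after base 2 of each site, so after positions 63, 84, 178.
Linear molecule, 3 cuts → 4 fragments:
  1–63 → 63 bp
  64–84 → 21 bp
  85–178 → 94 bp
  179–195 → 17 bp
Sorted largest to smallest: 94, 63, 21, 17 bp.

94, 63, 21, 17 bp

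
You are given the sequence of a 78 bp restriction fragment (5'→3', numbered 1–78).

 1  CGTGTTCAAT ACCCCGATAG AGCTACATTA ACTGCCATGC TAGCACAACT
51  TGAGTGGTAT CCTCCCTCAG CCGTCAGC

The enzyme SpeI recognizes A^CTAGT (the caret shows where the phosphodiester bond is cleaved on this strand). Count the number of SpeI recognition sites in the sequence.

0

No occurrence of ACTAGT is present in the sequence.
SpeI does not cut: 0 sites.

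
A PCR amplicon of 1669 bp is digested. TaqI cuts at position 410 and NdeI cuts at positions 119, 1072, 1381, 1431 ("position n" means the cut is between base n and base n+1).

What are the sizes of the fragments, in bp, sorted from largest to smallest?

Combined cut positions (sorted): 119, 410, 1072, 1381, 1431.
Linear molecule, 5 cuts → 6 fragments:
  119 − 0 = 119 bp
  410 − 119 = 291 bp
  1072 − 410 = 662 bp
  1381 − 1072 = 309 bp
  1431 − 1381 = 50 bp
  1669 − 1431 = 238 bp
Sorted largest to smallest: 662, 309, 291, 238, 119, 50 bp.

662, 309, 291, 238, 119, 50 bp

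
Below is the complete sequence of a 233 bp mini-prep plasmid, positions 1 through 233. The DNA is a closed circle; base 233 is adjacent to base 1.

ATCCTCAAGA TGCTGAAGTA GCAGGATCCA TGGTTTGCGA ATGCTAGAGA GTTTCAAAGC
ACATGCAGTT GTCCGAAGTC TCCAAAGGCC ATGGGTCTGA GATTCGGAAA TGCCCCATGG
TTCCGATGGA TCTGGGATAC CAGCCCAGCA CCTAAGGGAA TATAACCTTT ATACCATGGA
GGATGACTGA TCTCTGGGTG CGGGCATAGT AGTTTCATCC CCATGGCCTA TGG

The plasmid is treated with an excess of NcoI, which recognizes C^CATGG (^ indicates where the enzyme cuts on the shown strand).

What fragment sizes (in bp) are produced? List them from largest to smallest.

61, 59, 47, 40, 26 bp

NcoI sites (CCATGG) start at positions 28, 89, 115, 174, 221.
NcoI cuts after the first base of each site, so after positions 28, 89, 115, 174, 221.
Circular molecule, 5 cuts → 5 fragments:
  29–89 → 61 bp
  90–115 → 26 bp
  116–174 → 59 bp
  175–221 → 47 bp
  222–233 then 1–28 → 12 + 28 = 40 bp
Sorted largest to smallest: 61, 59, 47, 40, 26 bp.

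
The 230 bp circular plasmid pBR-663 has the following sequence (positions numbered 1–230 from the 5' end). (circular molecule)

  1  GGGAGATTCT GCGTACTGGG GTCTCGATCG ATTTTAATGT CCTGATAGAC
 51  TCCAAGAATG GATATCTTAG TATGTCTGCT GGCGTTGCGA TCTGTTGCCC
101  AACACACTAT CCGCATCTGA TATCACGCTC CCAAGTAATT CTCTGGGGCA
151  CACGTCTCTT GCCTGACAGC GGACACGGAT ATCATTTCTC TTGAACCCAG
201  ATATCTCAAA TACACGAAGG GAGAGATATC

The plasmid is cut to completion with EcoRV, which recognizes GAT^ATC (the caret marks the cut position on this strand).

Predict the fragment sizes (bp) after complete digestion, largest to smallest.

66, 59, 58, 25, 22 bp

EcoRV sites (GATATC) start at positions 61, 119, 178, 200, 225.
EcoRV cuts after base 3 of each site, so after positions 63, 121, 180, 202, 227.
Circular molecule, 5 cuts → 5 fragments:
  64–121 → 58 bp
  122–180 → 59 bp
  181–202 → 22 bp
  203–227 → 25 bp
  228–230 then 1–63 → 3 + 63 = 66 bp
Sorted largest to smallest: 66, 59, 58, 25, 22 bp.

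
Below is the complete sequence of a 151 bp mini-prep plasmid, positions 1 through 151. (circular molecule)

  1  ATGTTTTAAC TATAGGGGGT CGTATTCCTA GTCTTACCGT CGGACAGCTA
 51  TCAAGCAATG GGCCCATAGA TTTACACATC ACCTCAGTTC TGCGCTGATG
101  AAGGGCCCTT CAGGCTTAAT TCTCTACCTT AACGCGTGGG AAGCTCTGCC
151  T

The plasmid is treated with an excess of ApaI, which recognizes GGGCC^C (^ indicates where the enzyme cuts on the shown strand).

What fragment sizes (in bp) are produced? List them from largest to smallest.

ApaI sites (GGGCCC) start at positions 60, 103.
ApaI cuts after base 5 of each site (before the last base), so after positions 64, 107.
Circular molecule, 2 cuts → 2 fragments:
  65–107 → 43 bp
  108–151 then 1–64 → 44 + 64 = 108 bp
Sorted largest to smallest: 108, 43 bp.

108, 43 bp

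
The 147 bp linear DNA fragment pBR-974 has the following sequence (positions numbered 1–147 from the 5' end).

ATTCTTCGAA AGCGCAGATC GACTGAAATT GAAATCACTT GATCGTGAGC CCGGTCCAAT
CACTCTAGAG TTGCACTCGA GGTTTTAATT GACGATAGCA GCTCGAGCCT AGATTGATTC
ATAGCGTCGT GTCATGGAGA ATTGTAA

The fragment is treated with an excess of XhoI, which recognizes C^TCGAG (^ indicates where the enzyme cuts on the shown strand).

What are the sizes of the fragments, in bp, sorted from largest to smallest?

76, 45, 26 bp

XhoI sites (CTCGAG) start at positions 76, 102.
XhoI cuts after the first base of each site, so after positions 76, 102.
Linear molecule, 2 cuts → 3 fragments:
  1–76 → 76 bp
  77–102 → 26 bp
  103–147 → 45 bp
Sorted largest to smallest: 76, 45, 26 bp.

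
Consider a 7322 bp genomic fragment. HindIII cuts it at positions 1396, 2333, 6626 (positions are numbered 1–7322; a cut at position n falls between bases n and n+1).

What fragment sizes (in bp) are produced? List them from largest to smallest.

Linear molecule, 3 cuts → 4 fragments:
  1396 − 0 = 1396 bp
  2333 − 1396 = 937 bp
  6626 − 2333 = 4293 bp
  7322 − 6626 = 696 bp
Sorted largest to smallest: 4293, 1396, 937, 696 bp.

4293, 1396, 937, 696 bp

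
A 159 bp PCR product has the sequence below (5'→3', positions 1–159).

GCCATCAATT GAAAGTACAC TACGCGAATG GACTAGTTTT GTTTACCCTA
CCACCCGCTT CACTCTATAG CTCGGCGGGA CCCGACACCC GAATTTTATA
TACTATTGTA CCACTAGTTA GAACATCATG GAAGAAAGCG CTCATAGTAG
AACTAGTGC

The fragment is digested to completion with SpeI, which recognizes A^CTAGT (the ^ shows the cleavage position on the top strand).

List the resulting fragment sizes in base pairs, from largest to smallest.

SpeI sites (ACTAGT) start at positions 32, 113, 152.
SpeI cuts after the first base of each site, so after positions 32, 113, 152.
Linear molecule, 3 cuts → 4 fragments:
  1–32 → 32 bp
  33–113 → 81 bp
  114–152 → 39 bp
  153–159 → 7 bp
Sorted largest to smallest: 81, 39, 32, 7 bp.

81, 39, 32, 7 bp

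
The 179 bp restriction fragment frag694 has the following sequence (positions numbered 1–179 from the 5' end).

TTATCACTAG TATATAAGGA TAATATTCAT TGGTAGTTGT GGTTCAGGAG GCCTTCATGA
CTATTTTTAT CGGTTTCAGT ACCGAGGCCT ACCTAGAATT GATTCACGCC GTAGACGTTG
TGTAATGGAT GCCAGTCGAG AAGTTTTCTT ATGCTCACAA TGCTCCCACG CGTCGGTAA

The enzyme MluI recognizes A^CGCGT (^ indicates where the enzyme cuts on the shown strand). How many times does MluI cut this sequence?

1

ACGCGT occurs starting at position 168.
MluI cuts at 1 site.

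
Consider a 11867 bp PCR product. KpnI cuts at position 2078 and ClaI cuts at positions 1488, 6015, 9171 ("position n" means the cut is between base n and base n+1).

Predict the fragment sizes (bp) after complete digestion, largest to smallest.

3937, 3156, 2696, 1488, 590 bp

Combined cut positions (sorted): 1488, 2078, 6015, 9171.
Linear molecule, 4 cuts → 5 fragments:
  1488 − 0 = 1488 bp
  2078 − 1488 = 590 bp
  6015 − 2078 = 3937 bp
  9171 − 6015 = 3156 bp
  11867 − 9171 = 2696 bp
Sorted largest to smallest: 3937, 3156, 2696, 1488, 590 bp.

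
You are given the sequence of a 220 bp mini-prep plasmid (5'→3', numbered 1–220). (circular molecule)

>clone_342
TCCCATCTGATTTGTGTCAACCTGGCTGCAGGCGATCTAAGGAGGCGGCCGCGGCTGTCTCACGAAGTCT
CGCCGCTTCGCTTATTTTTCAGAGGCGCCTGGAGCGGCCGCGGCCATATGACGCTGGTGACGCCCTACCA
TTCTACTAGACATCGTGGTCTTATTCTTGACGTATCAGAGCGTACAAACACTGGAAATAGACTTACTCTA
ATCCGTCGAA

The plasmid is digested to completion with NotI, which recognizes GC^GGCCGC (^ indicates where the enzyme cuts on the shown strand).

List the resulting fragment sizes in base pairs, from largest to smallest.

161, 59 bp

NotI sites (GCGGCCGC) start at positions 45, 104.
NotI cuts after base 2 of each site, so after positions 46, 105.
Circular molecule, 2 cuts → 2 fragments:
  47–105 → 59 bp
  106–220 then 1–46 → 115 + 46 = 161 bp
Sorted largest to smallest: 161, 59 bp.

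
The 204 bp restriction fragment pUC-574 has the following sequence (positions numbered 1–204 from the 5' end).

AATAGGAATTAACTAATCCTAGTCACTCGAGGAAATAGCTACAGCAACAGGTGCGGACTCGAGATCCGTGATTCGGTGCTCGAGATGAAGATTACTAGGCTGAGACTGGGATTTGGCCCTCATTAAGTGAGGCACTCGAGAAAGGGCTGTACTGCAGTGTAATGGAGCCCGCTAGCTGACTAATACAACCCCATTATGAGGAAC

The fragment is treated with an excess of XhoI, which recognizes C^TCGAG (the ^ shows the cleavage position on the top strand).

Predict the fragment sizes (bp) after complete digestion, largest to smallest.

69, 56, 32, 26, 21 bp

XhoI sites (CTCGAG) start at positions 26, 58, 79, 135.
XhoI cuts after the first base of each site, so after positions 26, 58, 79, 135.
Linear molecule, 4 cuts → 5 fragments:
  1–26 → 26 bp
  27–58 → 32 bp
  59–79 → 21 bp
  80–135 → 56 bp
  136–204 → 69 bp
Sorted largest to smallest: 69, 56, 32, 26, 21 bp.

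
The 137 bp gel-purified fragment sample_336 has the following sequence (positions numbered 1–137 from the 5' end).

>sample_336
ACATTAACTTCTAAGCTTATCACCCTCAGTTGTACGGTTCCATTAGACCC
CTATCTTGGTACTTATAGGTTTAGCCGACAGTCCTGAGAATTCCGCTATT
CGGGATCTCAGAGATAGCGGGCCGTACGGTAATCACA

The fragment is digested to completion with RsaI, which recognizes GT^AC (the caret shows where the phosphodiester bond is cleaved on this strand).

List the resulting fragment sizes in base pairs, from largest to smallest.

RsaI sites (GTAC) start at positions 32, 59, 124.
RsaI cuts after base 2 of each site, so after positions 33, 60, 125.
Linear molecule, 3 cuts → 4 fragments:
  1–33 → 33 bp
  34–60 → 27 bp
  61–125 → 65 bp
  126–137 → 12 bp
Sorted largest to smallest: 65, 33, 27, 12 bp.

65, 33, 27, 12 bp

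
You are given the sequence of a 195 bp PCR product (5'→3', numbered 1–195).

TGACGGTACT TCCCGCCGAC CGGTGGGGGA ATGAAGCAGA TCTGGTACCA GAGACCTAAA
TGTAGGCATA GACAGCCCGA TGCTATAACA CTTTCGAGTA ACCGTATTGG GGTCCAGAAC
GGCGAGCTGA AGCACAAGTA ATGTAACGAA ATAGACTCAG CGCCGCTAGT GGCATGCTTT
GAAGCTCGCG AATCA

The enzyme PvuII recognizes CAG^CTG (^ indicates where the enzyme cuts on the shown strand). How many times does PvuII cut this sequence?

0

No occurrence of CAGCTG is present in the sequence.
PvuII does not cut: 0 sites.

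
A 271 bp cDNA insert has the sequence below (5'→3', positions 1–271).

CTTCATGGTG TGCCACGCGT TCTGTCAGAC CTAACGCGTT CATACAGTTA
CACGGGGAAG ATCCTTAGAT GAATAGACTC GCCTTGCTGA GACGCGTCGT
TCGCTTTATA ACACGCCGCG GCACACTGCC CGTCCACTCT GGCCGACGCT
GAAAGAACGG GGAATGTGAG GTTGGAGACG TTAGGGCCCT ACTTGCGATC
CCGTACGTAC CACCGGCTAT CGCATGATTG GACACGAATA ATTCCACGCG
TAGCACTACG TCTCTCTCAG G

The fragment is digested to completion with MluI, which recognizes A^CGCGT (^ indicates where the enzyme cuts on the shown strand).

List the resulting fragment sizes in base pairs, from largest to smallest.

154, 58, 25, 19, 15 bp

MluI sites (ACGCGT) start at positions 15, 34, 92, 246.
MluI cuts after the first base of each site, so after positions 15, 34, 92, 246.
Linear molecule, 4 cuts → 5 fragments:
  1–15 → 15 bp
  16–34 → 19 bp
  35–92 → 58 bp
  93–246 → 154 bp
  247–271 → 25 bp
Sorted largest to smallest: 154, 58, 25, 19, 15 bp.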